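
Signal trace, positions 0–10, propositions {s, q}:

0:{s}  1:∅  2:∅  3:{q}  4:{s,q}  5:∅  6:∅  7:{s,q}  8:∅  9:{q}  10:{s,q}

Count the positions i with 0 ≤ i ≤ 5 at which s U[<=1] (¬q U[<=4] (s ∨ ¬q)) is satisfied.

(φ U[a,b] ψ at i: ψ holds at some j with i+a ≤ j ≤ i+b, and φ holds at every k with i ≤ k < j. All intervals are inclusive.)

5

Evaluate at each i in [0,5]:
  i=0: ✓ (rhs at j=0)
  i=1: ✓ (rhs at j=1)
  i=2: ✓ (rhs at j=2)
  i=3: ✗ (lhs fails at k=3 before rhs at j=4)
  i=4: ✓ (rhs at j=4)
  i=5: ✓ (rhs at j=5)
Positions where it holds: {0, 1, 2, 4, 5} → 5.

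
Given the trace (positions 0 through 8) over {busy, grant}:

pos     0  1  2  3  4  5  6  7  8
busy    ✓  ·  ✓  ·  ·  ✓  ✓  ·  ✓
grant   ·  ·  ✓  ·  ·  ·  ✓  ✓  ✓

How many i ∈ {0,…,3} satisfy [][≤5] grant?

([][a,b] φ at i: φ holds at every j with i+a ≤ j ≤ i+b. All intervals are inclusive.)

0

Evaluate at each i in [0,3]:
  i=0: ✗ (fails at j=0)
  i=1: ✗ (fails at j=1)
  i=2: ✗ (fails at j=3)
  i=3: ✗ (fails at j=3)
Positions where it holds: {} → 0.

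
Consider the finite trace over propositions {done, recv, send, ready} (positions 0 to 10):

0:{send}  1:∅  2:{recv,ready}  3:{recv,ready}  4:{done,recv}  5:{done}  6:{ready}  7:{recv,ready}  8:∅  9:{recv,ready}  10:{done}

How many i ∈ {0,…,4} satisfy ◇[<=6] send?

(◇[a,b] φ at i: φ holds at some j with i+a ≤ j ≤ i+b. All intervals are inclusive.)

Evaluate at each i in [0,4]:
  i=0: ✓ (witness j=0)
  i=1: ✗ (none in [1,7])
  i=2: ✗ (none in [2,8])
  i=3: ✗ (none in [3,9])
  i=4: ✗ (none in [4,10])
Positions where it holds: {0} → 1.

1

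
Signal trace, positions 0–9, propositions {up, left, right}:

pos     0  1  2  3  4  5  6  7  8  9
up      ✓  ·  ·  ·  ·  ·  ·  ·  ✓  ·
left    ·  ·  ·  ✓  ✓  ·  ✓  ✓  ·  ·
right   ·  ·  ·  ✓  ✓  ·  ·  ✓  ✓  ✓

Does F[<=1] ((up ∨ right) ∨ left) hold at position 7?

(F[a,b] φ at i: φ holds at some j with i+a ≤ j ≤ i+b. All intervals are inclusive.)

Check ((up ∨ right) ∨ left) at each j in [7,8]:
  j=7: true
  j=8: true
Found at j=7 → formula holds.

Holds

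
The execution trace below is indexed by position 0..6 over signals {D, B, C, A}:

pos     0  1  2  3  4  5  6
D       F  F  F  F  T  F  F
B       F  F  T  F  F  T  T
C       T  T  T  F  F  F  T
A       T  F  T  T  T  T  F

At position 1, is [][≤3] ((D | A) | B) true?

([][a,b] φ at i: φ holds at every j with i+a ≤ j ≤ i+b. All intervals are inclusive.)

Check ((D | A) | B) at every j in [1,4]:
  j=1: false
  j=2: true
  j=3: true
  j=4: true
Fails at j=1 → formula fails.

Does not hold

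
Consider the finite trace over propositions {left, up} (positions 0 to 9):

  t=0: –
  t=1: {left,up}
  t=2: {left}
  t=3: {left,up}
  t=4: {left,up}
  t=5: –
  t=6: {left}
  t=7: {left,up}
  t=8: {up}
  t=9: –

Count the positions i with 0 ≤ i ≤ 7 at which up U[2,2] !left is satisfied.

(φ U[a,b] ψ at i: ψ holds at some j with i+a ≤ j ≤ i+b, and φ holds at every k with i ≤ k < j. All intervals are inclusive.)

Evaluate at each i in [0,7]:
  i=0: ✗ (no rhs in [2,2])
  i=1: ✗ (no rhs in [3,3])
  i=2: ✗ (no rhs in [4,4])
  i=3: ✓ (rhs at j=5; lhs holds on [3,4])
  i=4: ✗ (no rhs in [6,6])
  i=5: ✗ (no rhs in [7,7])
  i=6: ✗ (lhs fails at k=6 before rhs at j=8)
  i=7: ✓ (rhs at j=9; lhs holds on [7,8])
Positions where it holds: {3, 7} → 2.

2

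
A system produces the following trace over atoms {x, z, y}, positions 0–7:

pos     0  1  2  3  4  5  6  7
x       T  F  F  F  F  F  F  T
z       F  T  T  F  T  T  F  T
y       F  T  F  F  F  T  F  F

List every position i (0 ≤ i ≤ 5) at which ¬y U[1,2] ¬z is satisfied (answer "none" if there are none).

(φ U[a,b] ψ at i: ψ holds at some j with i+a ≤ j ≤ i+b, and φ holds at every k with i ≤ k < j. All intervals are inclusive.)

Evaluate at each i in [0,5]:
  i=0: ✗ (no rhs in [1,2])
  i=1: ✗ (lhs fails at k=1 before rhs at j=3)
  i=2: ✓ (rhs at j=3; lhs holds on [2,2])
  i=3: ✗ (no rhs in [4,5])
  i=4: ✗ (lhs fails at k=5 before rhs at j=6)
  i=5: ✗ (lhs fails at k=5 before rhs at j=6)

2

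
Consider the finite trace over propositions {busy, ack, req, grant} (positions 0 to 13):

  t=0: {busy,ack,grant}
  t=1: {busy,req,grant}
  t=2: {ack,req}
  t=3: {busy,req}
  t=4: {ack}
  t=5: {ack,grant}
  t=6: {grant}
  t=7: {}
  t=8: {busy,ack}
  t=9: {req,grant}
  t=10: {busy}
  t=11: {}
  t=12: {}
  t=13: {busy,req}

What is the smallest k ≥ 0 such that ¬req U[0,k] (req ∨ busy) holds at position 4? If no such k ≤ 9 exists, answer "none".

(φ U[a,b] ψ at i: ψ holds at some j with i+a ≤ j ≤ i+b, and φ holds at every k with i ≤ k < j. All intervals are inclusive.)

4

Need earliest j ≥ 4 with (req ∨ busy), and ¬req at every k in [4,j-1].
  j=4: rhs fails.
  j=5: rhs fails.
  j=6: rhs fails.
  j=7: rhs fails.
  j=8: rhs holds; lhs holds on [4,7]. k = 4.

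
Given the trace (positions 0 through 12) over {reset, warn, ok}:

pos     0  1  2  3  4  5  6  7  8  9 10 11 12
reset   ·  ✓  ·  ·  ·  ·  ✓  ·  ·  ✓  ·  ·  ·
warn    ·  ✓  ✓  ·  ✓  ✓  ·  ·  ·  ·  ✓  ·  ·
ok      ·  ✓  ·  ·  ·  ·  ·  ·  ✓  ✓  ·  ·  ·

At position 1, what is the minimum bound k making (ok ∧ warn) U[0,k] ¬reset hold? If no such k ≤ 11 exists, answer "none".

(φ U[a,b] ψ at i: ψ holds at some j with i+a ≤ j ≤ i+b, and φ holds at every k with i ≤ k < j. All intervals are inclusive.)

1

Need earliest j ≥ 1 with ¬reset, and (ok ∧ warn) at every k in [1,j-1].
  j=1: rhs fails.
  j=2: rhs holds; lhs holds on [1,1]. k = 1.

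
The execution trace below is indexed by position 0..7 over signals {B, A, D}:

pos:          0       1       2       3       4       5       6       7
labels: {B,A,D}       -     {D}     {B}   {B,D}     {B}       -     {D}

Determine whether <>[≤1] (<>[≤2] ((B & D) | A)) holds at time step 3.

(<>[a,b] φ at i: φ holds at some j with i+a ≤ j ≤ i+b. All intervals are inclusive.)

Check <>[≤2] ((B & D) | A) at each j in [3,4]:
  j=3: holds (witness at 4)
  j=4: holds (witness at 4)
Found at j=3 → formula holds.

Yes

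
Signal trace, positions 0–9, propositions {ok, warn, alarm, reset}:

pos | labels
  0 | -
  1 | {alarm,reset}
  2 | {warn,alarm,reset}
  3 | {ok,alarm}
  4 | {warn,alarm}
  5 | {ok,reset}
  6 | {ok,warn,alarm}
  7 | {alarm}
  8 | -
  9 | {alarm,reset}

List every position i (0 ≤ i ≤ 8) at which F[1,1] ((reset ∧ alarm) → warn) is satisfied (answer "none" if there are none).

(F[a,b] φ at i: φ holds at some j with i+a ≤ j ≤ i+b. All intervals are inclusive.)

1, 2, 3, 4, 5, 6, 7

Evaluate at each i in [0,8]:
  i=0: ✗ (none in [1,1])
  i=1: ✓ (witness j=2)
  i=2: ✓ (witness j=3)
  i=3: ✓ (witness j=4)
  i=4: ✓ (witness j=5)
  i=5: ✓ (witness j=6)
  i=6: ✓ (witness j=7)
  i=7: ✓ (witness j=8)
  i=8: ✗ (none in [9,9])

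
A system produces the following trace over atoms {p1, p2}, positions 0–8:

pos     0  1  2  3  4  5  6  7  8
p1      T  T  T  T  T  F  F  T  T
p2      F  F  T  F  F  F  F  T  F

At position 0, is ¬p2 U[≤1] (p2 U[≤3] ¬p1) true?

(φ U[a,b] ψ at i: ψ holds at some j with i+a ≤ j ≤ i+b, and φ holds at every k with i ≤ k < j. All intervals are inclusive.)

Need some j in [0,1] with (p2 U[≤3] ¬p1), and ¬p2 at every k in [0,j-1].
  j=0: (p2 U[≤3] ¬p1) — fails.
  j=1: (p2 U[≤3] ¬p1) — fails.
No j in the window works → until fails.

No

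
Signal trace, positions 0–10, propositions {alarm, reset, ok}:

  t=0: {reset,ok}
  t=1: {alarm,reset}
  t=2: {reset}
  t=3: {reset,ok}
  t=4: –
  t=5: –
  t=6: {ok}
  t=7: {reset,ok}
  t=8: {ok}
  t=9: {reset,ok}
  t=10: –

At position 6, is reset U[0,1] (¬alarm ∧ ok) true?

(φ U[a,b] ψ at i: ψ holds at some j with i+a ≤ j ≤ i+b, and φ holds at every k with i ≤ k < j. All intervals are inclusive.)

True

Need some j in [6,7] with (¬alarm ∧ ok), and reset at every k in [6,j-1].
  j=6: (¬alarm ∧ ok) holds; no prefix to check → satisfied.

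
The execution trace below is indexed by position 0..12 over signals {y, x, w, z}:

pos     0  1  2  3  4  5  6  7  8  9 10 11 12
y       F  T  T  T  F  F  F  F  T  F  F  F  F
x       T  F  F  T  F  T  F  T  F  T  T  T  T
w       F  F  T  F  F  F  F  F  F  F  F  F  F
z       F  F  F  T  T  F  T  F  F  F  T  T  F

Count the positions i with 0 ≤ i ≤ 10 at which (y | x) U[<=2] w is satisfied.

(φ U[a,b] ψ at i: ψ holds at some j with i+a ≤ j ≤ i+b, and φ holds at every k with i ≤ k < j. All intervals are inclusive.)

Evaluate at each i in [0,10]:
  i=0: ✓ (rhs at j=2; lhs holds on [0,1])
  i=1: ✓ (rhs at j=2; lhs holds on [1,1])
  i=2: ✓ (rhs at j=2)
  i=3: ✗ (no rhs in [3,5])
  i=4: ✗ (no rhs in [4,6])
  i=5: ✗ (no rhs in [5,7])
  i=6: ✗ (no rhs in [6,8])
  i=7: ✗ (no rhs in [7,9])
  i=8: ✗ (no rhs in [8,10])
  i=9: ✗ (no rhs in [9,11])
  i=10: ✗ (no rhs in [10,12])
Positions where it holds: {0, 1, 2} → 3.

3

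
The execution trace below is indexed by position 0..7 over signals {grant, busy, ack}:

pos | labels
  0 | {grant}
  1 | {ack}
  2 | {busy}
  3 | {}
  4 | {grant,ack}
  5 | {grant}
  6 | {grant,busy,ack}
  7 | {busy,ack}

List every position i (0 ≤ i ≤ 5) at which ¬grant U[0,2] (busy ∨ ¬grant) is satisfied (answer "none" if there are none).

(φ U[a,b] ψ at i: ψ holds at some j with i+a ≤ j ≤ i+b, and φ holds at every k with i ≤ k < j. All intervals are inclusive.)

1, 2, 3

Evaluate at each i in [0,5]:
  i=0: ✗ (lhs fails at k=0 before rhs at j=1)
  i=1: ✓ (rhs at j=1)
  i=2: ✓ (rhs at j=2)
  i=3: ✓ (rhs at j=3)
  i=4: ✗ (lhs fails at k=4 before rhs at j=6)
  i=5: ✗ (lhs fails at k=5 before rhs at j=6)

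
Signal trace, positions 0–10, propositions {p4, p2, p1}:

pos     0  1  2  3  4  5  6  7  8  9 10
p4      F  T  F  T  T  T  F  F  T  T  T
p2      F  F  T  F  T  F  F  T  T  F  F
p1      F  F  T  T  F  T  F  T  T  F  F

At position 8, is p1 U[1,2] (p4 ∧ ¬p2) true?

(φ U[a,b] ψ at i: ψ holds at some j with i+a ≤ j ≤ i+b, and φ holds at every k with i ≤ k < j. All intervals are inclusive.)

Need some j in [9,10] with (p4 ∧ ¬p2), and p1 at every k in [8,j-1].
  j=9: (p4 ∧ ¬p2) holds; p1 holds at every k in [8,8] → satisfied.

Holds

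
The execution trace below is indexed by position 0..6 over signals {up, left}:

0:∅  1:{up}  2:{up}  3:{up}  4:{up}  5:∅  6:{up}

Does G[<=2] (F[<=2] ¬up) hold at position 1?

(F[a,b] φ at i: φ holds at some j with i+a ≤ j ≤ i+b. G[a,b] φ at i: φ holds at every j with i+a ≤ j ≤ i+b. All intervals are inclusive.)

False

Check F[<=2] ¬up at every j in [1,3]:
  j=1: fails (none in [1,3])
  j=2: fails (none in [2,4])
  j=3: holds (witness at 5)
Fails at j=1 → formula fails.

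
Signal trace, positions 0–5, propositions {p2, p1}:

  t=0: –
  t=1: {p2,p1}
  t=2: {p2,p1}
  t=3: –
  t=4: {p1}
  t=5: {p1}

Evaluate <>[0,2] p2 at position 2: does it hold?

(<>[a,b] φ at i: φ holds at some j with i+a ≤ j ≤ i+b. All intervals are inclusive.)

Check p2 at each j in [2,4]:
  j=2: true
  j=3: false
  j=4: false
Found at j=2 → formula holds.

Yes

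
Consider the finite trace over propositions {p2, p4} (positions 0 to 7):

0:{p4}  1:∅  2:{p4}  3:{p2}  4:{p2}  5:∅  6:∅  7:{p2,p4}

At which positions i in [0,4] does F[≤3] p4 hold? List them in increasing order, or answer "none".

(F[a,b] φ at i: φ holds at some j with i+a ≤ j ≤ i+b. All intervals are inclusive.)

Evaluate at each i in [0,4]:
  i=0: ✓ (witness j=0)
  i=1: ✓ (witness j=2)
  i=2: ✓ (witness j=2)
  i=3: ✗ (none in [3,6])
  i=4: ✓ (witness j=7)

0, 1, 2, 4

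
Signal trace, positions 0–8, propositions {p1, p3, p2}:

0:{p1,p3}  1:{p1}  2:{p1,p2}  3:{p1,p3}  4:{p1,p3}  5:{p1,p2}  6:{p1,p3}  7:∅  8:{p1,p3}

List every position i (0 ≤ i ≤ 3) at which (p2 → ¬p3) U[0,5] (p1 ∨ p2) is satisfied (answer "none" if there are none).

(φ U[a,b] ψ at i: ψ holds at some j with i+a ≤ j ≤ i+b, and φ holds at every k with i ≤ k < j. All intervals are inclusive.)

Evaluate at each i in [0,3]:
  i=0: ✓ (rhs at j=0)
  i=1: ✓ (rhs at j=1)
  i=2: ✓ (rhs at j=2)
  i=3: ✓ (rhs at j=3)

0, 1, 2, 3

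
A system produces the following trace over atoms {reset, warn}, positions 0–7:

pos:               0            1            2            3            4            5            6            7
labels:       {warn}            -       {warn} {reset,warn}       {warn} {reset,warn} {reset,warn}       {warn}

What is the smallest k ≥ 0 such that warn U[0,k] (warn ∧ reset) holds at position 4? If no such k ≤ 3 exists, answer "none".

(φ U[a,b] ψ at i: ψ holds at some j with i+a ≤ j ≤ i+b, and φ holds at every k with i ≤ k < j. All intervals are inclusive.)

1

Need earliest j ≥ 4 with (warn ∧ reset), and warn at every k in [4,j-1].
  j=4: rhs fails.
  j=5: rhs holds; lhs holds on [4,4]. k = 1.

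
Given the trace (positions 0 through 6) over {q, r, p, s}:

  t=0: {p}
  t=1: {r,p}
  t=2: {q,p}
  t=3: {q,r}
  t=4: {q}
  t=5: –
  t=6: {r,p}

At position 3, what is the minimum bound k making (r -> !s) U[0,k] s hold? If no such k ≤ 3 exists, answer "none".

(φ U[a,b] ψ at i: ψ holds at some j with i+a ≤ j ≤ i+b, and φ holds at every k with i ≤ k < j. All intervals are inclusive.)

none

Need earliest j ≥ 3 with s, and (r -> !s) at every k in [3,j-1].
  j=3: rhs fails.
  j=4: rhs fails.
  j=5: rhs fails.
  j=6: rhs fails.
No witness within the range → none.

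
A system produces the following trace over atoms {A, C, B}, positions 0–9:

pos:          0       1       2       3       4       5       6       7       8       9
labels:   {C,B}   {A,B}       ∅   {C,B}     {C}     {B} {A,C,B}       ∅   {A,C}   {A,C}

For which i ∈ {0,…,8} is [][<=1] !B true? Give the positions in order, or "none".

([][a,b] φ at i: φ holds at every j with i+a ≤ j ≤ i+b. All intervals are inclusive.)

7, 8

Evaluate at each i in [0,8]:
  i=0: ✗ (fails at j=0)
  i=1: ✗ (fails at j=1)
  i=2: ✗ (fails at j=3)
  i=3: ✗ (fails at j=3)
  i=4: ✗ (fails at j=5)
  i=5: ✗ (fails at j=5)
  i=6: ✗ (fails at j=6)
  i=7: ✓ (all of [7,8])
  i=8: ✓ (all of [8,9])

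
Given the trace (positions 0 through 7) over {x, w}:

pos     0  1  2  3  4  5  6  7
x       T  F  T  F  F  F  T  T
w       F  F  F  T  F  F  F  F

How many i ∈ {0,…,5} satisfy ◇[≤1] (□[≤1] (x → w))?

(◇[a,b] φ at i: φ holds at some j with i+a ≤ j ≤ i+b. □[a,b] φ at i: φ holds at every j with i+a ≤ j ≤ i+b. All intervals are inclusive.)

3

Evaluate at each i in [0,5]:
  i=0: ✗ (none in [0,1])
  i=1: ✗ (none in [1,2])
  i=2: ✓ (witness j=3)
  i=3: ✓ (witness j=3)
  i=4: ✓ (witness j=4)
  i=5: ✗ (none in [5,6])
Positions where it holds: {2, 3, 4} → 3.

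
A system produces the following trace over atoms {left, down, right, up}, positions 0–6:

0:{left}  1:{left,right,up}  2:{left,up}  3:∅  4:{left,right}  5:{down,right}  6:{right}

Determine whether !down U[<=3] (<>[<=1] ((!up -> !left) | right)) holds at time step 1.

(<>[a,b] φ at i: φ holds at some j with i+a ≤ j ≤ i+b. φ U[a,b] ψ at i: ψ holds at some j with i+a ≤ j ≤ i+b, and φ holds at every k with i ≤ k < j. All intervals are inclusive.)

Need some j in [1,4] with <>[<=1] ((!up -> !left) | right), and !down at every k in [1,j-1].
  j=1: <>[<=1] ((!up -> !left) | right) holds; no prefix to check → satisfied.

Yes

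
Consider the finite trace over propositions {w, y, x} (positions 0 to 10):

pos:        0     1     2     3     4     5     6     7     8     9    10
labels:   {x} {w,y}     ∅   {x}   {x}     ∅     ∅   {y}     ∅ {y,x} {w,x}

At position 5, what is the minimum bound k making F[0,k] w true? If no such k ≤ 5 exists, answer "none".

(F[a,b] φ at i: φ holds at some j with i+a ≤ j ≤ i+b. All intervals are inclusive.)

Scan j = 5,6,… for w:
  j=5: fails
  j=6: fails
  j=7: fails
  j=8: fails
  j=9: fails
  j=10: holds
First hit at j=10, so smallest k = 10-5 = 5.

5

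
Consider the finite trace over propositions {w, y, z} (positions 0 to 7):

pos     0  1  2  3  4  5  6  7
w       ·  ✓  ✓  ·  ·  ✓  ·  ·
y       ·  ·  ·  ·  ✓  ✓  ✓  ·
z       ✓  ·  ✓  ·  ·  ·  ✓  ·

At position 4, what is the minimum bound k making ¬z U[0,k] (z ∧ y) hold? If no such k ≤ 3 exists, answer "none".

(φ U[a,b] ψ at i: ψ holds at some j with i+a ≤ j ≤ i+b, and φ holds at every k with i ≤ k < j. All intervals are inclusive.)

2

Need earliest j ≥ 4 with (z ∧ y), and ¬z at every k in [4,j-1].
  j=4: rhs fails.
  j=5: rhs fails.
  j=6: rhs holds; lhs holds on [4,5]. k = 2.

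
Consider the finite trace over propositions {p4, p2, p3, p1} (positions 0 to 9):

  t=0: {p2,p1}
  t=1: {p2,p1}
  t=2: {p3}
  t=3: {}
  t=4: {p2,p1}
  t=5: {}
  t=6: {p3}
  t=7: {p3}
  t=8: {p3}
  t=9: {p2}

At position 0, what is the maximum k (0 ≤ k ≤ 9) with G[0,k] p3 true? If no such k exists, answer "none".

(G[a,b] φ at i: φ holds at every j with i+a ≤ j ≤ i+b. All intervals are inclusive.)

p3 must hold from j=0 onward; find where it first fails.
  j=0: fails → no k works.

none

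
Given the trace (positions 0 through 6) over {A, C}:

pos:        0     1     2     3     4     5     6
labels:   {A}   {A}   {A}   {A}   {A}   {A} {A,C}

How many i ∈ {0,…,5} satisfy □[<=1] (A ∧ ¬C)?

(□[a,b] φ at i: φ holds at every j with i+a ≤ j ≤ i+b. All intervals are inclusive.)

Evaluate at each i in [0,5]:
  i=0: ✓ (all of [0,1])
  i=1: ✓ (all of [1,2])
  i=2: ✓ (all of [2,3])
  i=3: ✓ (all of [3,4])
  i=4: ✓ (all of [4,5])
  i=5: ✗ (fails at j=6)
Positions where it holds: {0, 1, 2, 3, 4} → 5.

5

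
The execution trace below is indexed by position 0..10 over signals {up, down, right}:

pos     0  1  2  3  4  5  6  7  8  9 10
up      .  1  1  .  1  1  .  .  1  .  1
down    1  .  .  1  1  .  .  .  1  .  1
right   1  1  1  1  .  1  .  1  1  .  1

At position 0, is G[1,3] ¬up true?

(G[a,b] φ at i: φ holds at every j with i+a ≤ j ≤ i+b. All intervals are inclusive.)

No

Check ¬up at every j in [1,3]:
  j=1: false
  j=2: false
  j=3: true
Fails at j=1 → formula fails.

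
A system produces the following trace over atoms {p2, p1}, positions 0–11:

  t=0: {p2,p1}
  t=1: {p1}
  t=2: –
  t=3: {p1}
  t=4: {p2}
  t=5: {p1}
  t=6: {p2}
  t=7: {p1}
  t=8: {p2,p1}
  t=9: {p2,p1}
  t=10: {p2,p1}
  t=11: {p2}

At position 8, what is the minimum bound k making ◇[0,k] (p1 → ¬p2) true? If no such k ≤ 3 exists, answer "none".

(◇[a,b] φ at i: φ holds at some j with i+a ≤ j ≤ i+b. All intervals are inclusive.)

3

Scan j = 8,9,… for (p1 → ¬p2):
  j=8: fails
  j=9: fails
  j=10: fails
  j=11: holds
First hit at j=11, so smallest k = 11-8 = 3.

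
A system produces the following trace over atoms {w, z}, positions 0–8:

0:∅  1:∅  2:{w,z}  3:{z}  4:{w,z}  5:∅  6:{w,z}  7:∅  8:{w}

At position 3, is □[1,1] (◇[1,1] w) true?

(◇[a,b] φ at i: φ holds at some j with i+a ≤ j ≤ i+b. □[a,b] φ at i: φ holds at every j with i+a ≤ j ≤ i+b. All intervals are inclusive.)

False

Check ◇[1,1] w at every j in [4,4]:
  j=4: fails (none in [5,5])
Fails at j=4 → formula fails.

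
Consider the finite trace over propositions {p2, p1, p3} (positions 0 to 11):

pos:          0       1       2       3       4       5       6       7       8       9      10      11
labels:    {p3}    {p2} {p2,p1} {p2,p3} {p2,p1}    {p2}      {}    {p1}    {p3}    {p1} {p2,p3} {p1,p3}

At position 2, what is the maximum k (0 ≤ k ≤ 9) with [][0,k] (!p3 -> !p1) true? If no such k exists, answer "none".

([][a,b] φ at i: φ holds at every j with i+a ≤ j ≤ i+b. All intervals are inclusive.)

(!p3 -> !p1) must hold from j=2 onward; find where it first fails.
  j=2: fails → no k works.

none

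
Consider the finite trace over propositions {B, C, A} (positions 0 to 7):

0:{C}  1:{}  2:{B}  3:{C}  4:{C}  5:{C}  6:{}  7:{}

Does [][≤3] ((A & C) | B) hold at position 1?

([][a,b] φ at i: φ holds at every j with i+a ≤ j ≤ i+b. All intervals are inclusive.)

Check ((A & C) | B) at every j in [1,4]:
  j=1: false
  j=2: true
  j=3: false
  j=4: false
Fails at j=1 → formula fails.

False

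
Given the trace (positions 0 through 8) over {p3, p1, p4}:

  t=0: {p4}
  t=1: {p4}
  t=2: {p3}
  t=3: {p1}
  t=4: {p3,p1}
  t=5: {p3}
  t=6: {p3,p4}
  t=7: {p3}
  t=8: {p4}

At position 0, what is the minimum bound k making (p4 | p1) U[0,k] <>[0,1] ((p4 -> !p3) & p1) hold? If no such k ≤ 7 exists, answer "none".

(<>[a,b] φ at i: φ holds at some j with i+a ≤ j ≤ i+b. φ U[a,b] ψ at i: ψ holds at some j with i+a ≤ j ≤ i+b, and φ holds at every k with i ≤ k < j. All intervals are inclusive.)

Need earliest j ≥ 0 with <>[0,1] ((p4 -> !p3) & p1), and (p4 | p1) at every k in [0,j-1].
  j=0: rhs fails.
  j=1: rhs fails.
  j=2: rhs holds; lhs holds on [0,1]. k = 2.

2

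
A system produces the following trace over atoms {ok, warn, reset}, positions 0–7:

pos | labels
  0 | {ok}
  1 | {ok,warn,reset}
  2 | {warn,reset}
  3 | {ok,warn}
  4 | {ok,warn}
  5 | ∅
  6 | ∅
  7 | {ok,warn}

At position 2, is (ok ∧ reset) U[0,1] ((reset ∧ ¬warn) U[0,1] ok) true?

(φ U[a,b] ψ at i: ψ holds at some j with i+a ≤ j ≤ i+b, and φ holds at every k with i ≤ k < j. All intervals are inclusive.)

Does not hold

Need some j in [2,3] with ((reset ∧ ¬warn) U[0,1] ok), and (ok ∧ reset) at every k in [2,j-1].
  j=2: ((reset ∧ ¬warn) U[0,1] ok) — fails.
  j=3: ((reset ∧ ¬warn) U[0,1] ok) holds, but (ok ∧ reset) fails at k=2 → not this j.
No j in the window works → until fails.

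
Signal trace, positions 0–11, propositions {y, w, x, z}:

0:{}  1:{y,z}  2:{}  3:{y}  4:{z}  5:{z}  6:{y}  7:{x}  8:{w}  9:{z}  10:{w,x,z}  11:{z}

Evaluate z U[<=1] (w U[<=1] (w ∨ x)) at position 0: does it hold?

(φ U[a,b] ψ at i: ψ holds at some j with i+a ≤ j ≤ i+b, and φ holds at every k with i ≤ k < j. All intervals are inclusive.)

Does not hold

Need some j in [0,1] with (w U[<=1] (w ∨ x)), and z at every k in [0,j-1].
  j=0: (w U[<=1] (w ∨ x)) — fails.
  j=1: (w U[<=1] (w ∨ x)) — fails.
No j in the window works → until fails.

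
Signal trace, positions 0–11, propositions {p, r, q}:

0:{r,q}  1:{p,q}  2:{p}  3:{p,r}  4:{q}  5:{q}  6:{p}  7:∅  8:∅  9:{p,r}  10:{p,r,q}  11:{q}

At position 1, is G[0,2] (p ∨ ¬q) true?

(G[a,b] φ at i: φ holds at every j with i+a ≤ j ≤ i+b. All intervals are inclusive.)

Check (p ∨ ¬q) at every j in [1,3]:
  j=1: true
  j=2: true
  j=3: true
All positions satisfy it → formula holds.

Holds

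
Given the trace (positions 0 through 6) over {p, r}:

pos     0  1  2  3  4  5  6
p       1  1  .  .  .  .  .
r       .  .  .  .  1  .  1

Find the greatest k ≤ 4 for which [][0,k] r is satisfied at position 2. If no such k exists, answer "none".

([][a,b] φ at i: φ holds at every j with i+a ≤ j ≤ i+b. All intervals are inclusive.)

r must hold from j=2 onward; find where it first fails.
  j=2: fails → no k works.

none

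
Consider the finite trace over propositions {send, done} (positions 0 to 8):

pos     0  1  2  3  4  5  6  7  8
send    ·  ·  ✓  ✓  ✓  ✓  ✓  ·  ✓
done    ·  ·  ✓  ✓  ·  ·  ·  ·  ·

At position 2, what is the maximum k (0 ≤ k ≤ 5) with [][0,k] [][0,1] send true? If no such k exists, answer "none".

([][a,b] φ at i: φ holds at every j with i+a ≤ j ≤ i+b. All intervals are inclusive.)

[][0,1] send must hold from j=2 onward; find where it first fails.
  j=2: holds
  j=3: holds
  j=4: holds
  j=5: holds
  j=6: fails
Holds on [2,5], so largest k = 3.

3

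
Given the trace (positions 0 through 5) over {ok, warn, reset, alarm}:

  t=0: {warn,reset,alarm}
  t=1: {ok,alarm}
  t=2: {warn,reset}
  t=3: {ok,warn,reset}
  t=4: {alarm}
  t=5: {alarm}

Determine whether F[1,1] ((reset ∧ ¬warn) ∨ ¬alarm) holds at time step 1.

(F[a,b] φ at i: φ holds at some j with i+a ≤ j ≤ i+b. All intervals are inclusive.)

Check ((reset ∧ ¬warn) ∨ ¬alarm) at each j in [2,2]:
  j=2: true
Found at j=2 → formula holds.

True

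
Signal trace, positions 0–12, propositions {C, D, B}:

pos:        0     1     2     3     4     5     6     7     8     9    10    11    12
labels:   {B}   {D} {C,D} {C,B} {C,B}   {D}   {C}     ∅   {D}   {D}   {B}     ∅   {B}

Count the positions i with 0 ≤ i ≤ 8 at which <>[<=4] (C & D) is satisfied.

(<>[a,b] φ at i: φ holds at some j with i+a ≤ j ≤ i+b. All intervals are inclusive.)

3

Evaluate at each i in [0,8]:
  i=0: ✓ (witness j=2)
  i=1: ✓ (witness j=2)
  i=2: ✓ (witness j=2)
  i=3: ✗ (none in [3,7])
  i=4: ✗ (none in [4,8])
  i=5: ✗ (none in [5,9])
  i=6: ✗ (none in [6,10])
  i=7: ✗ (none in [7,11])
  i=8: ✗ (none in [8,12])
Positions where it holds: {0, 1, 2} → 3.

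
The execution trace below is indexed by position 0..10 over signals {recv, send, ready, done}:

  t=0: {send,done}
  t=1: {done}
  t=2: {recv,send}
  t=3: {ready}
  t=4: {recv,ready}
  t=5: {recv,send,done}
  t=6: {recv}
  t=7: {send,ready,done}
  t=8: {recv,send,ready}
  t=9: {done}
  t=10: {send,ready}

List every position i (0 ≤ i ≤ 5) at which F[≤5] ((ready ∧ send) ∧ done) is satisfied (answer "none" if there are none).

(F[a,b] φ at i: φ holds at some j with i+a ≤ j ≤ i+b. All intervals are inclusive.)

Evaluate at each i in [0,5]:
  i=0: ✗ (none in [0,5])
  i=1: ✗ (none in [1,6])
  i=2: ✓ (witness j=7)
  i=3: ✓ (witness j=7)
  i=4: ✓ (witness j=7)
  i=5: ✓ (witness j=7)

2, 3, 4, 5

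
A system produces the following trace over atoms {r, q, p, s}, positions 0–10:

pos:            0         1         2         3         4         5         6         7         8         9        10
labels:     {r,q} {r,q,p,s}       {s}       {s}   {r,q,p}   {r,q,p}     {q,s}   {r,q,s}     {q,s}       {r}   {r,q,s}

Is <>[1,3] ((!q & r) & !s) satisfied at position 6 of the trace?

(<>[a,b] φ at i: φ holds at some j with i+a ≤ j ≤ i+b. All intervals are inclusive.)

Check ((!q & r) & !s) at each j in [7,9]:
  j=7: false
  j=8: false
  j=9: true
Found at j=9 → formula holds.

Holds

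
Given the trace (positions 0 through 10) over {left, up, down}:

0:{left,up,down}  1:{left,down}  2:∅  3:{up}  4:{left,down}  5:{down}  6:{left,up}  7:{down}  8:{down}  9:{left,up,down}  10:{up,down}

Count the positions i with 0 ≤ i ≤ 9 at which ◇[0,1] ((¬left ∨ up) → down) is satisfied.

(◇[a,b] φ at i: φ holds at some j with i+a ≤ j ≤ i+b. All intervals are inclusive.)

9

Evaluate at each i in [0,9]:
  i=0: ✓ (witness j=0)
  i=1: ✓ (witness j=1)
  i=2: ✗ (none in [2,3])
  i=3: ✓ (witness j=4)
  i=4: ✓ (witness j=4)
  i=5: ✓ (witness j=5)
  i=6: ✓ (witness j=7)
  i=7: ✓ (witness j=7)
  i=8: ✓ (witness j=8)
  i=9: ✓ (witness j=9)
Positions where it holds: {0, 1, 3, 4, 5, 6, 7, 8, 9} → 9.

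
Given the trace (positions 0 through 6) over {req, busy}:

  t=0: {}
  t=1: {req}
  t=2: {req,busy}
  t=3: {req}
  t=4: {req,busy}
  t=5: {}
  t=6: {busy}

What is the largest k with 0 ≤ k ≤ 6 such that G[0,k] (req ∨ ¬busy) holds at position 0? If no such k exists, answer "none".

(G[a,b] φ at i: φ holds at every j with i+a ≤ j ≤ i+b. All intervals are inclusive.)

(req ∨ ¬busy) must hold from j=0 onward; find where it first fails.
  j=0: holds
  j=1: holds
  j=2: holds
  j=3: holds
  j=4: holds
  j=5: holds
  j=6: fails
Holds on [0,5], so largest k = 5.

5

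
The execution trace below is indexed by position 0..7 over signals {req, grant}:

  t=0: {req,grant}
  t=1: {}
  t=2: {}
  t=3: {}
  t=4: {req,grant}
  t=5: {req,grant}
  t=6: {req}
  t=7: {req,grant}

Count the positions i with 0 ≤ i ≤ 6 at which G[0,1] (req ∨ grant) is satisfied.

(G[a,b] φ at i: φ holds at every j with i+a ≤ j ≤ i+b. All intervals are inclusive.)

3

Evaluate at each i in [0,6]:
  i=0: ✗ (fails at j=1)
  i=1: ✗ (fails at j=1)
  i=2: ✗ (fails at j=2)
  i=3: ✗ (fails at j=3)
  i=4: ✓ (all of [4,5])
  i=5: ✓ (all of [5,6])
  i=6: ✓ (all of [6,7])
Positions where it holds: {4, 5, 6} → 3.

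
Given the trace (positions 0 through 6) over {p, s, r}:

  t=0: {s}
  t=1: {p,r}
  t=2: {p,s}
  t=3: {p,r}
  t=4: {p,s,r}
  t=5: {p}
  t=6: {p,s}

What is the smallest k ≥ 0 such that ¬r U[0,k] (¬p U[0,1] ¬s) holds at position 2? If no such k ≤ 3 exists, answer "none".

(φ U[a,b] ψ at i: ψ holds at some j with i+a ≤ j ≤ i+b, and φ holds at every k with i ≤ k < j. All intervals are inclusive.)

Need earliest j ≥ 2 with (¬p U[0,1] ¬s), and ¬r at every k in [2,j-1].
  j=2: rhs fails.
  j=3: rhs holds; lhs holds on [2,2]. k = 1.

1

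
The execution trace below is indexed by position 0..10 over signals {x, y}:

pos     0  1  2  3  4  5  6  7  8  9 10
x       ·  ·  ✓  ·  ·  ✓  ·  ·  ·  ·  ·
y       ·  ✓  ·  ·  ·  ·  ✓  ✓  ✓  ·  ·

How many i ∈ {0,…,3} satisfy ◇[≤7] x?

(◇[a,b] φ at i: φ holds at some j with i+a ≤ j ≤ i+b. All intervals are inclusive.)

Evaluate at each i in [0,3]:
  i=0: ✓ (witness j=2)
  i=1: ✓ (witness j=2)
  i=2: ✓ (witness j=2)
  i=3: ✓ (witness j=5)
Positions where it holds: {0, 1, 2, 3} → 4.

4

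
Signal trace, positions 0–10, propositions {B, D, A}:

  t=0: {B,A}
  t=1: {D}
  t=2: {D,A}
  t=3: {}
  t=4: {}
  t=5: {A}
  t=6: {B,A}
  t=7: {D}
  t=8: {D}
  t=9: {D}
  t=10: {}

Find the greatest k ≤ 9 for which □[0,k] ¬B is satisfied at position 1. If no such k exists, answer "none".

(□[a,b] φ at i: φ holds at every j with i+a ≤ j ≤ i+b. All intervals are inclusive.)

4

¬B must hold from j=1 onward; find where it first fails.
  j=1: holds
  j=2: holds
  j=3: holds
  j=4: holds
  j=5: holds
  j=6: fails
Holds on [1,5], so largest k = 4.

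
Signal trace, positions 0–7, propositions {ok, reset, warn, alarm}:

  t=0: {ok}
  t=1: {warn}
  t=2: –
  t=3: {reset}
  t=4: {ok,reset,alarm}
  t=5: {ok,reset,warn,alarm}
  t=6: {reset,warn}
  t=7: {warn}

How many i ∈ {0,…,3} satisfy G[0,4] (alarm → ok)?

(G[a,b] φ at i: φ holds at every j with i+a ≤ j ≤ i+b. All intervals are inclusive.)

4

Evaluate at each i in [0,3]:
  i=0: ✓ (all of [0,4])
  i=1: ✓ (all of [1,5])
  i=2: ✓ (all of [2,6])
  i=3: ✓ (all of [3,7])
Positions where it holds: {0, 1, 2, 3} → 4.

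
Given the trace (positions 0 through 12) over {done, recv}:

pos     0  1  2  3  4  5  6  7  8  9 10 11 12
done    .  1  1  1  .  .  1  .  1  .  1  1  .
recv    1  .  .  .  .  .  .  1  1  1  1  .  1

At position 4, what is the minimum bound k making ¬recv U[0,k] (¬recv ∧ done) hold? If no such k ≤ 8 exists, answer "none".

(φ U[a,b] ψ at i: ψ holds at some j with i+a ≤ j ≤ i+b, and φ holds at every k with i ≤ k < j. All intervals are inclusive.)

2

Need earliest j ≥ 4 with (¬recv ∧ done), and ¬recv at every k in [4,j-1].
  j=4: rhs fails.
  j=5: rhs fails.
  j=6: rhs holds; lhs holds on [4,5]. k = 2.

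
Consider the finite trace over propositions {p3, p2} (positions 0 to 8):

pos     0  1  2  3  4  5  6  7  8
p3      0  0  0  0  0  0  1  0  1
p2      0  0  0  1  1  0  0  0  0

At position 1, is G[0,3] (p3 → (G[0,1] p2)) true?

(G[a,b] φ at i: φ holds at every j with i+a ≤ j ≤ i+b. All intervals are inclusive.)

Check (p3 → (G[0,1] p2)) at every j in [1,4]:
  j=1: antecedent false → ✓
  j=2: antecedent false → ✓
  j=3: antecedent false → ✓
  j=4: antecedent false → ✓
All positions satisfy it → formula holds.

Holds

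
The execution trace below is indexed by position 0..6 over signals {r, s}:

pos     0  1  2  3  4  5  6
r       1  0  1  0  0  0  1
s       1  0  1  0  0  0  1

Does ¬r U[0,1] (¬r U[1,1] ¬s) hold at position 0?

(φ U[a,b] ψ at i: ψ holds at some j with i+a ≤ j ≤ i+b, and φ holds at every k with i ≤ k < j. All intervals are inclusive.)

Does not hold

Need some j in [0,1] with (¬r U[1,1] ¬s), and ¬r at every k in [0,j-1].
  j=0: (¬r U[1,1] ¬s) — fails.
  j=1: (¬r U[1,1] ¬s) — fails.
No j in the window works → until fails.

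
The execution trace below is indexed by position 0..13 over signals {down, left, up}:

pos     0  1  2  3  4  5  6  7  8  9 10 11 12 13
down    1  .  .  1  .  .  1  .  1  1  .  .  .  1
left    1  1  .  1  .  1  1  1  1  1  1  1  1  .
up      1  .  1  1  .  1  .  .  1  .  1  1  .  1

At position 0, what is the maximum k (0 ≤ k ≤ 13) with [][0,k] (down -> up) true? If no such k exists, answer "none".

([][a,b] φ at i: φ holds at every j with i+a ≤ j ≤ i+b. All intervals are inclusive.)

(down -> up) must hold from j=0 onward; find where it first fails.
  j=0: holds
  j=1: holds
  j=2: holds
  j=3: holds
  j=4: holds
  j=5: holds
  j=6: fails
Holds on [0,5], so largest k = 5.

5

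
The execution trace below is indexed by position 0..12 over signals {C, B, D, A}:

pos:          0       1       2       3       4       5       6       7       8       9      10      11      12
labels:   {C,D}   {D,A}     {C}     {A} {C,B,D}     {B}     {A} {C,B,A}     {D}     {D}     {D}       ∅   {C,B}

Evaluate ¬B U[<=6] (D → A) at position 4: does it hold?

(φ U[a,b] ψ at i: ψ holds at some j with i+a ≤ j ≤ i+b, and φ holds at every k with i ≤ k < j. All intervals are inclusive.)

Does not hold

Need some j in [4,10] with (D → A), and ¬B at every k in [4,j-1].
  j=4: (D → A) false.
  j=5: (D → A) holds, but ¬B fails at k=4 → not this j.
  j=6: (D → A) holds, but ¬B fails at k=4 → not this j.
  j=7: (D → A) holds, but ¬B fails at k=4 → not this j.
  j=8: (D → A) false.
  j=9: (D → A) false.
  j=10: (D → A) false.
No j in the window works → until fails.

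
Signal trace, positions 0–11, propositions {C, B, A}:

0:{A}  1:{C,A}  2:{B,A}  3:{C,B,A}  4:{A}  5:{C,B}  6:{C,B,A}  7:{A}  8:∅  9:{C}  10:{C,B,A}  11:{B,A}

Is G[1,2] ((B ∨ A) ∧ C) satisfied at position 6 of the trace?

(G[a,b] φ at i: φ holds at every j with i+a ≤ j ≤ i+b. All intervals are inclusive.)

Check ((B ∨ A) ∧ C) at every j in [7,8]:
  j=7: false
  j=8: false
Fails at j=7 → formula fails.

Does not hold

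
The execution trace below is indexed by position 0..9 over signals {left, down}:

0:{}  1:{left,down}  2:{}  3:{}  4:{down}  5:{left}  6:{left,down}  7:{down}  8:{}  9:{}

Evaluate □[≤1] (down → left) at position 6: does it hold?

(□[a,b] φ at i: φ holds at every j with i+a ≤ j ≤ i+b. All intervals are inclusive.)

Check (down → left) at every j in [6,7]:
  j=6: antecedent true; consequent true → ✓
  j=7: antecedent true; consequent false → ✗
Fails at j=7 → formula fails.

False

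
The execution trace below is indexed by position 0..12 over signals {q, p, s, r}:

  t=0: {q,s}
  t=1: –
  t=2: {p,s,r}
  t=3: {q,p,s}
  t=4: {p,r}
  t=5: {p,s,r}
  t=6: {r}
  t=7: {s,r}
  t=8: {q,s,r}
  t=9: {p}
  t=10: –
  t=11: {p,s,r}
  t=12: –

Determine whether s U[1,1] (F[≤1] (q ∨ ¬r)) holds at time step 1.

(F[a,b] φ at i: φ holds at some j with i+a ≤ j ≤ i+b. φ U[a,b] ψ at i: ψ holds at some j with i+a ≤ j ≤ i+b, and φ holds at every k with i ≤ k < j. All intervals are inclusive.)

Need some j in [2,2] with F[≤1] (q ∨ ¬r), and s at every k in [1,j-1].
  j=2: F[≤1] (q ∨ ¬r) holds, but s fails at k=1 → not this j.
No j in the window works → until fails.

Does not hold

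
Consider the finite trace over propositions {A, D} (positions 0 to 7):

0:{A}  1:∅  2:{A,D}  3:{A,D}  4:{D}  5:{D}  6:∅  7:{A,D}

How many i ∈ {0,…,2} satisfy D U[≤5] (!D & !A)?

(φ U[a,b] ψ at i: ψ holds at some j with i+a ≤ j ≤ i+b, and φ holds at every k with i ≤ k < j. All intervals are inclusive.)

Evaluate at each i in [0,2]:
  i=0: ✗ (lhs fails at k=0 before rhs at j=1)
  i=1: ✓ (rhs at j=1)
  i=2: ✓ (rhs at j=6; lhs holds on [2,5])
Positions where it holds: {1, 2} → 2.

2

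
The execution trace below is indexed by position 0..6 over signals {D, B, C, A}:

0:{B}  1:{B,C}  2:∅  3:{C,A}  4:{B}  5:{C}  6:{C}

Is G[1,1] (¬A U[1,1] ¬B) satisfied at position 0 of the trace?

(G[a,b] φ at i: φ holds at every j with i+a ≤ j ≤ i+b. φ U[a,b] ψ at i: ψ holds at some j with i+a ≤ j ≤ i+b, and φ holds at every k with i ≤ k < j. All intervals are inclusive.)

Check (¬A U[1,1] ¬B) at every j in [1,1]:
  j=1: holds
All positions satisfy it → formula holds.

True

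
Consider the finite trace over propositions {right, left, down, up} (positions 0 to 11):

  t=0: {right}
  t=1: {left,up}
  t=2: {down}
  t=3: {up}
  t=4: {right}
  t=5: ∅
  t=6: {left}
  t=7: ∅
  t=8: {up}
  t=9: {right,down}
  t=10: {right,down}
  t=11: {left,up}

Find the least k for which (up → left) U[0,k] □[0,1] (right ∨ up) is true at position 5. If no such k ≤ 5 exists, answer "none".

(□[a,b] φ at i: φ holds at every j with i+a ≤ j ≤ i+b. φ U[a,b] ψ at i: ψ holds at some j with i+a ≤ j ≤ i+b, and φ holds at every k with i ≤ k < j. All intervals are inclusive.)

Need earliest j ≥ 5 with □[0,1] (right ∨ up), and (up → left) at every k in [5,j-1].
  j=5: rhs fails.
  j=6: rhs fails.
  j=7: rhs fails.
  j=8: rhs holds; lhs holds on [5,7]. k = 3.

3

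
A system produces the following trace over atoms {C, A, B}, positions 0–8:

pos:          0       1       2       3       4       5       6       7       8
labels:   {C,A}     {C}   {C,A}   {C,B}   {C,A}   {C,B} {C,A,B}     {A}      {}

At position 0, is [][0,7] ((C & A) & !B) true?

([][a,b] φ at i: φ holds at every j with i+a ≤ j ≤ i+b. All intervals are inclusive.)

Check ((C & A) & !B) at every j in [0,7]:
  j=0: true
  j=1: false
  j=2: true
  j=3: false
  j=4: true
  j=5: false
  j=6: false
  j=7: false
Fails at j=1 → formula fails.

Does not hold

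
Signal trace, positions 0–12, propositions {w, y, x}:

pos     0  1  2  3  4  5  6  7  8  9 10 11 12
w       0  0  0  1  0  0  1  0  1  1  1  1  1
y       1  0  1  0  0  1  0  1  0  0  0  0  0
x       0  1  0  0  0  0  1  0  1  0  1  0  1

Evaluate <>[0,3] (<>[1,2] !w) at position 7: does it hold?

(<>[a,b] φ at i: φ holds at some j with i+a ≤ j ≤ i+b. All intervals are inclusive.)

Does not hold

Check <>[1,2] !w at each j in [7,10]:
  j=7: fails (none in [8,9])
  j=8: fails (none in [9,10])
  j=9: fails (none in [10,11])
  j=10: fails (none in [11,12])
No position in the window satisfies it → formula fails.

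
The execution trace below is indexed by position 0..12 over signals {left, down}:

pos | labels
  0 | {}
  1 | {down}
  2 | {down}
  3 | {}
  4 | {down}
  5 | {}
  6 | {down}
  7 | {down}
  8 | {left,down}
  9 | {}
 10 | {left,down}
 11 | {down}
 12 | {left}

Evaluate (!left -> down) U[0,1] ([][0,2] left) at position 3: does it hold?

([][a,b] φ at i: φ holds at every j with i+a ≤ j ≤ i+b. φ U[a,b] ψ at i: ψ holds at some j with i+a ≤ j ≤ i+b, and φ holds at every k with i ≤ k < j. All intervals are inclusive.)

Need some j in [3,4] with [][0,2] left, and (!left -> down) at every k in [3,j-1].
  j=3: [][0,2] left — fails at 3.
  j=4: [][0,2] left — fails at 4.
No j in the window works → until fails.

No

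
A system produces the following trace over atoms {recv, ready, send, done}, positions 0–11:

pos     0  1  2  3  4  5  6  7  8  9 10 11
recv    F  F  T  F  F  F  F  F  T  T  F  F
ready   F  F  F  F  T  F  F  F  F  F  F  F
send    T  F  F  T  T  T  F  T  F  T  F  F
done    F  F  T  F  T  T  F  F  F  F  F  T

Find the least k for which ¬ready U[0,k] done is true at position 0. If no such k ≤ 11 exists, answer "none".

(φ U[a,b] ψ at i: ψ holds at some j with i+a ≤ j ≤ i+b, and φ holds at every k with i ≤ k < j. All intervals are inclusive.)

2

Need earliest j ≥ 0 with done, and ¬ready at every k in [0,j-1].
  j=0: rhs fails.
  j=1: rhs fails.
  j=2: rhs holds; lhs holds on [0,1]. k = 2.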